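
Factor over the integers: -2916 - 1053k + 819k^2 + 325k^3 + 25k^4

(5k + 9)(5k - 9)(k + 4)(k + 9)

By the rational root theorem, k = 9/5 is a root, so (5k - 9) is a factor; dividing leaves 5k^3 + 74k^2 + 297k + 324.
Next, k = -4 is a root, so (k + 4) divides it; the quotient is 5k^2 + 54k + 81.
The remaining quadratic factors as (5k + 9)(k + 9).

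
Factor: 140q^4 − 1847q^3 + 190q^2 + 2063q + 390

(4q − 5)(5q + 1)(7q + 6)(q − 13)

Testing divisors of the constant over divisors of the leading coefficient, q = 13 is a root, so (q − 13) is a factor; dividing leaves 140q^3 − 27q^2 − 161q − 30.
Then q = −1/5 is a root, so (5q + 1) is a factor; dividing leaves 28q^2 − 11q − 30.
The remaining quadratic factors as (4q − 5)(7q + 6).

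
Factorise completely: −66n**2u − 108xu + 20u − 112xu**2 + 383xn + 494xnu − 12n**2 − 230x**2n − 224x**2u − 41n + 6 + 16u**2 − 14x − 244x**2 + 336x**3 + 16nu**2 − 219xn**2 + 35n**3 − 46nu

Group: 8x(42x**2 − 55xn + 14xu + x + 7n**2 − 2nu + 6n − 2u − 1) + (5n − 8u − 6)(42x**2 − 55xn + 14xu + x + 7n**2 − 2nu + 6n − 2u − 1); both groups contain (42x**2 − 55xn + 14xu + x + 7n**2 − 2nu + 6n − 2u − 1), so (8x + 5n − 8u − 6) is a factor with cofactor 42x**2 − 55xn + 14xu + x + 7n**2 − 2nu + 6n − 2u − 1.
The cofactor groups again: 42x**2 − 55xn + 14xu + x + 7n**2 − 2nu + 6n − 2u − 1 = 7x(6x − 7n + 2u + 1) + (−n − 1)(6x − 7n + 2u + 1); both groups contain (6x − 7n + 2u + 1), giving (7x − n − 1)(6x − 7n + 2u + 1).

(6x − 7n + 2u + 1)(7x − n − 1)(8x + 5n − 8u − 6)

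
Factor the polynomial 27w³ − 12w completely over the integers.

3w(3w + 2)(3w − 2)

Every term has a factor of 3w. Then 9w² − 4 = (3w)² − (2)².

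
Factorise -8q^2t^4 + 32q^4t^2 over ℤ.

8q^2t^2(2q + t)(2q - t)

Pull out the common factor 8q^2t^2; 4q^2 - t^2 is a difference of squares.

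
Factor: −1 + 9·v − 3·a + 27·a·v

(3·a + 1)·(9·v − 1)

Group as (27·a·v − 3·a) + (9·v − 1) = 3·a·(9·v − 1) + (9·v − 1).
Both groups share the factor (9·v − 1).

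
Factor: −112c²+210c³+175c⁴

Pull out the common factor 7c², then factor the remaining trinomial.

7c²(5c+8)(5c−2)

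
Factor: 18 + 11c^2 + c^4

(c^2 + 2)(c^2 + 9)

Substitute u = c^2 to get a quadratic in u, then factor.
c^2 + 9 is irreducible over ℤ (sum of squares).
c^2 + 2 is irreducible over ℤ (always positive, so no real roots).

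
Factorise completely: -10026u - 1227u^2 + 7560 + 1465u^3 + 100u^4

Among the possible rational roots, u = 12/5 is a root, so (5u - 12) is a factor; dividing leaves 20u^3 + 341u^2 + 573u - 630.
Continuing, u = 3/4 is a root, so (4u - 3) is a factor; dividing leaves 5u^2 + 89u + 210.
The remaining quadratic factors as (u + 15)(5u + 14).

(4u - 3)(5u + 14)(5u - 12)(u + 15)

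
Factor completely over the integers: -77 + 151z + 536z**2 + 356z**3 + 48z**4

Trying the rational-root candidates, z = 1/4 is a root, giving the factor (4z - 1) and quotient 12z**3 + 92z**2 + 157z + 77.
Continuing, z = -11/2 is a root, giving the factor (2z + 11) and quotient 6z**2 + 13z + 7.
The remaining quadratic factors as (z + 1)(6z + 7).

(2z + 11)(4z - 1)(6z + 7)(z + 1)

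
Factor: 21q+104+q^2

Two integers with product 104 and sum 21 are 13 and 8.

(q+13)(q+8)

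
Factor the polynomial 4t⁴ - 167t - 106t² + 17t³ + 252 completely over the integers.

(4t + 9)(t + 7)(t - 1)(t - 4)

Trying the rational-root candidates, t = -7 is a root, so (t + 7) divides it; the quotient is 4t³ - 11t² - 29t + 36.
Next, t = -9/4 is a root, so (4t + 9) divides it; the quotient is t² - 5t + 4.
The remaining quadratic factors as (t - 4)(t - 1).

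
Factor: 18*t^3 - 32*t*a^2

2*t*(3*t - 4*a)*(3*t + 4*a)

Factor out 2*t, leaving 9*t^2 - 16*a^2, which is a difference of two squares.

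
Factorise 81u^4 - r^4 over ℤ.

(3u - r)(3u + r)(9u^2 + r^2)

(3u)⁴ − (r)⁴ = ((3u)² − (r)²)((3u)² + (r)²); the first factor splits again, the second (9u^2 + r^2) is irreducible.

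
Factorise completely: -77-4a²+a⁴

(a²+7)(a²-11)

Substitute u = a² to get a quadratic in u, then factor.
a²+7 is irreducible over ℤ (always positive, so no real roots).
a²-11 is irreducible over ℤ (11 is not a perfect square).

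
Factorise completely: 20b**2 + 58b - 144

2(2b + 9)(5b - 8)

Pull out the common factor 2, then factor the remaining trinomial.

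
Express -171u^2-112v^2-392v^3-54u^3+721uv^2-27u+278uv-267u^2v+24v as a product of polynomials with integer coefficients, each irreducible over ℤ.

-(6u-7v+1)(9u-8v)(u+7v+3)

Group: 9u(-6u^2-35uv-19u+49v^2+14v-3) - 8v(-6u^2-35uv-19u+49v^2+14v-3); both groups contain (-6u^2-35uv-19u+49v^2+14v-3), so (9u-8v) is a factor with cofactor -6u^2-35uv-19u+49v^2+14v-3.
The cofactor groups again: -6u^2-35uv-19u+49v^2+14v-3 = -6u(u+7v+3) + (7v-1)(u+7v+3); both groups contain (u+7v+3), giving -(6u-7v+1)(u+7v+3).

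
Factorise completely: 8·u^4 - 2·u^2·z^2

Pull out the common factor 2·u^2; 4·u^2 - z^2 is a difference of squares.

2·u^2·(2·u + z)·(2·u - z)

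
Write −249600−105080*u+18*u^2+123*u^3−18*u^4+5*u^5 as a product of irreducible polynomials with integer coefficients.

Trying the rational-root candidates, u = −10 is a root, so (u+10) is a factor; dividing leaves 5*u^4−68*u^3+803*u^2−8012*u−24960.
Then u = −12/5 is a root, so (5*u+12) divides it; the quotient is u^3−16*u^2+199*u−2080.
Then u = 13 is a root, so (u−13) divides it; the quotient is u^2−3*u+160.
The quadratic u^2−3*u+160 has discriminant −631 < 0 and is irreducible over ℤ.

(5*u+12)*(u+10)*(u−13)*(u^2−3*u+160)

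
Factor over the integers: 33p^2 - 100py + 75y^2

(11p - 15y)(3p - 5y)

Group: 11p(3p - 5y) - 15y(3p - 5y); both groups contain (3p - 5y).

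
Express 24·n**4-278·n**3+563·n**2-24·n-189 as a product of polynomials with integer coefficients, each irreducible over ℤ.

Testing divisors of the constant over divisors of the leading coefficient, n = 3/4 is a root, so (4·n-3) is a factor; dividing leaves 6·n**3-65·n**2+92·n+63.
Then n = 7/3 is a root, giving the factor (3·n-7) and quotient 2·n**2-17·n-9.
The remaining quadratic factors as (n-9)(2·n+1).

(2·n+1)·(3·n-7)·(4·n-3)·(n-9)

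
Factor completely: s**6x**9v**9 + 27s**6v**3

Pull out the common factor s**6v**3, leaving x**9v**6 + 27.
Recognize a sum of cubes with the parts 3 and x**3v**2.

s**6v**3(x**3v**2 + 3)(x**6v**4 - 3x**3v**2 + 9)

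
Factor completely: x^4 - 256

Difference of squares twice: with A = x and B = 4, A⁴ − B⁴ = (A² − B²)(A² + B²), and A² − B² factors again.

(x + 4)*(x - 4)*(x^2 + 16)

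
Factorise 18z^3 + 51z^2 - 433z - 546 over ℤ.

(3z - 13)(6z + 7)(z + 6)

Trying the rational-root candidates, z = 13/3 is a root, so (3z - 13) divides it; the quotient is 6z^2 + 43z + 42.
The remaining quadratic factors as (z + 6)(6z + 7).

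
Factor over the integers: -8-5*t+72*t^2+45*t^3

Group as (45*t^3-5*t) + (72*t^2-8) = 5*t*(9*t^2-1) + 8*(9*t^2-1).
Both groups share the factor (9*t^2-1).

(3*t+1)*(3*t-1)*(5*t+8)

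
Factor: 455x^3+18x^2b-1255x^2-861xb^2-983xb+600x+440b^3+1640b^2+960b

(13x-11b-8)(7x-5b-15)(5x+8b)

Group: 13x(35x^2+31xb-75x-40b^2-120b) + (-11b-8)(35x^2+31xb-75x-40b^2-120b); both groups contain (35x^2+31xb-75x-40b^2-120b), so (13x-11b-8) is a factor with cofactor 35x^2+31xb-75x-40b^2-120b.
The cofactor groups again: 35x^2+31xb-75x-40b^2-120b = 7x(5x+8b) + (-5b-15)(5x+8b); both groups contain (5x+8b), giving (7x-5b-15)(5x+8b).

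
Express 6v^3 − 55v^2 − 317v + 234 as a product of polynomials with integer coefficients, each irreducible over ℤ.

(2v + 9)(3v − 2)(v − 13)

By the rational root theorem, v = −9/2 is a root, so (2v + 9) is a factor; dividing leaves 3v^2 − 41v + 26.
The remaining quadratic factors as (v − 13)(3v − 2).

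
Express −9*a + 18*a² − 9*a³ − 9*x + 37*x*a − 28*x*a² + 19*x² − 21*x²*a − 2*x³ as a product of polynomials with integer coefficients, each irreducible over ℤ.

−(x + 9*a − 9)*(2*x + a − 1)*(x + a)

Group: x*(−2*x² − 19*x*a + 19*x − 9*a² + 18*a − 9) + a*(−2*x² − 19*x*a + 19*x − 9*a² + 18*a − 9); both groups contain (−2*x² − 19*x*a + 19*x − 9*a² + 18*a − 9), so (x + a) is a factor with cofactor −2*x² − 19*x*a + 19*x − 9*a² + 18*a − 9.
The cofactor groups again: −2*x² − 19*x*a + 19*x − 9*a² + 18*a − 9 = −x*(2*x + a − 1) + (−9*a + 9)*(2*x + a − 1); both groups contain (2*x + a − 1), giving −(x + 9*a − 9)*(2*x + a − 1).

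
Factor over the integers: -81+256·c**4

(4·c+3)·(4·c-3)·(16·c**2+9)

Difference of squares twice: with A = 4·c and B = 3, A⁴ − B⁴ = (A² − B²)(A² + B²), and A² − B² factors again.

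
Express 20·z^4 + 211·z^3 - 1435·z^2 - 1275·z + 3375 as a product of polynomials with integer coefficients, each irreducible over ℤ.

Trying the rational-root candidates, z = -15 is a root, giving the factor (z + 15) and quotient 20·z^3 - 89·z^2 - 100·z + 225.
Then z = -9/5 is a root, giving the factor (5·z + 9) and quotient 4·z^2 - 25·z + 25.
The remaining quadratic factors as (4·z - 5)(z - 5).

(4·z - 5)·(5·z + 9)·(z + 15)·(z - 5)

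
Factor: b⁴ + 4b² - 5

Substitute u = b² to get a quadratic in u, then factor.
b² + 5 is irreducible over ℤ (always positive, so no real roots).
b² - 1 is a difference of squares.

(b + 1)(b - 1)(b² + 5)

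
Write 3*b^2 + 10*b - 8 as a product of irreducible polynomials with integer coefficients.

Need a pair with product 3·(-8) = -24 and sum 10: that's -2 and 12.
Split the middle term: 3*b^2 - 2*b + 12*b - 8 = b*(3*b - 2) + 4*(3*b - 2).

(3*b - 2)*(b + 4)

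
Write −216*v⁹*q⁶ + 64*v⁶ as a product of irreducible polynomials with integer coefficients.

−8*v⁶*(3*v*q² − 2)*(9*v²*q⁴ + 6*v*q² + 4)

Every term has a factor of 8*v⁶; factoring it out leaves −27*v³*q⁶ + 8.
Recognize a difference of cubes with the parts 2 and 3*v*q².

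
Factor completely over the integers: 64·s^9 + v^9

Recognize a sum of cubes with the parts 4·s^3 and v^3.

(4·s^3 + v^3)·(16·s^6 − 4·s^3·v^3 + v^6)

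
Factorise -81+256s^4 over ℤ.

(4s)⁴ − (3)⁴ = ((4s)² − (3)²)((4s)² + (3)²); the first factor splits again, the second (16s^2+9) is irreducible.

(4s+3)(4s-3)(16s^2+9)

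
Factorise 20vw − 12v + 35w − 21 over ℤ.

(4v + 7)(5w − 3)

Group as (20vw − 12v) + (35w − 21) = 4v(5w − 3) + 7(5w − 3).
Both groups share the factor (5w − 3).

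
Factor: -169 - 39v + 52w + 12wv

Group as (12wv + 52w) + (-39v - 169) = 4w(3v + 13) - 13(3v + 13).
Both groups share the factor (3v + 13).

(3v + 13)(4w - 13)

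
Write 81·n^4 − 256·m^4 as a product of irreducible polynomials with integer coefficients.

(3·n − 4·m)·(3·n + 4·m)·(9·n^2 + 16·m^2)

Difference of squares twice: with A = 3·n and B = 4·m, A⁴ − B⁴ = (A² − B²)(A² + B²), and A² − B² factors again.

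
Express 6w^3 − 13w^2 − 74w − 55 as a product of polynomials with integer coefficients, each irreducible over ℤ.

(6w + 11)(w + 1)(w − 5)

Among the possible rational roots, w = 5 is a root, giving the factor (w − 5) and quotient 6w^2 + 17w + 11.
The remaining quadratic factors as (6w + 11)(w + 1).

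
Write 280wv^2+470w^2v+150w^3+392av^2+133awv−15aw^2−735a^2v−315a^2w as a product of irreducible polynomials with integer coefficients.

Group: 15a(−21aw−49av−15w^2−35wv) + (−10w−8v)(−21aw−49av−15w^2−35wv); both groups contain (−21aw−49av−15w^2−35wv), so (15a−10w−8v) is a factor with cofactor −21aw−49av−15w^2−35wv.
The cofactor groups again: −21aw−49av−15w^2−35wv = −7a(3w+7v) − 5w(3w+7v); both groups contain (3w+7v), giving −(7a+5w)(3w+7v).

−(15a−10w−8v)(7a+5w)(3w+7v)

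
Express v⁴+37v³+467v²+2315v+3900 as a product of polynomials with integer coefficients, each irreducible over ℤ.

(v+13)(v+15)(v+4)(v+5)

By the rational root theorem, v = -5 is a root, so (v+5) divides it; the quotient is v³+32v²+307v+780.
Then v = -13 is a root, so (v+13) is a factor; dividing leaves v²+19v+60.
The remaining quadratic factors as (v+15)(v+4).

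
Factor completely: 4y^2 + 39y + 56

Need a pair with product 4·56 = 224 and sum 39: that's 32 and 7.
Split the middle term: 4y^2 + 32y + 7y + 56 = 4y(y + 8) + 7(y + 8).

(4y + 7)(y + 8)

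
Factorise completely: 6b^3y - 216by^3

Every term has a factor of 6by. Then b^2 - 36y^2 = (b)² − (6y)².

6by(b + 6y)(b - 6y)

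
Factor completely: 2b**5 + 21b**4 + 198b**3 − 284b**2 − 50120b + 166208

(2b − 7)(b + 14)(b − 8)(b**2 + 8b + 212)

Among the possible rational roots, b = 8 is a root, so (b − 8) is a factor; dividing leaves 2b**4 + 37b**3 + 494b**2 + 3668b − 20776.
Next, b = 7/2 is a root, so (2b − 7) divides it; the quotient is b**3 + 22b**2 + 324b + 2968.
Next, b = −14 is a root, giving the factor (b + 14) and quotient b**2 + 8b + 212.
The quadratic b**2 + 8b + 212 has discriminant −784 < 0 and is irreducible over ℤ.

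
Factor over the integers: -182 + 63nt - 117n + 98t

Group as (63nt - 117n) + (98t - 182) = 9n(7t - 13) + 14(7t - 13).
Both groups share the factor (7t - 13).

(7t - 13)(9n + 14)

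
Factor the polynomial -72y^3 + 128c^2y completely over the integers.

Every term has a factor of 8y. Then 16c^2 - 9y^2 = (4c)² − (3y)².

8y(4c + 3y)(4c - 3y)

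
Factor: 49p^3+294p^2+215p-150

(7p+10)(7p-3)(p+5)

Among the possible rational roots, p = -5 is a root, so (p+5) divides it; the quotient is 49p^2+49p-30.
The remaining quadratic factors as (7p-3)(7p+10).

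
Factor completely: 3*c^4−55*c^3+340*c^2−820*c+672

Among the possible rational roots, c = 6 is a root, so (c−6) is a factor; dividing leaves 3*c^3−37*c^2+118*c−112.
Continuing, c = 7/3 is a root, so (3*c−7) divides it; the quotient is c^2−10*c+16.
The remaining quadratic factors as (c−8)(c−2).

(3*c−7)*(c−2)*(c−6)*(c−8)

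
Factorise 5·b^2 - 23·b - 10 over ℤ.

Need a pair with product 5·(-10) = -50 and sum -23: that's 2 and -25.
Split the middle term: 5·b^2 + 2·b - 25·b - 10 = b·(5·b + 2) - 5·(5·b + 2).

(5·b + 2)·(b - 5)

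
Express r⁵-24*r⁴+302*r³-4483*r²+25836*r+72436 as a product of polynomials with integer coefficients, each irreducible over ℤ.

(r+2)*(r-13)*(r-14)*(r²+r+199)

Testing divisors of the constant over divisors of the leading coefficient, r = 14 is a root, so (r-14) divides it; the quotient is r⁴-10*r³+162*r²-2215*r-5174.
Next, r = -2 is a root, so (r+2) is a factor; dividing leaves r³-12*r²+186*r-2587.
Continuing, r = 13 is a root, so (r-13) is a factor; dividing leaves r²+r+199.
The quadratic r²+r+199 has discriminant -795 < 0 and is irreducible over ℤ.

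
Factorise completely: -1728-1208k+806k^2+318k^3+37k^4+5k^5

(5k-8)(k+1)(k+4)(k^2+4k+54)

Among the possible rational roots, k = -4 is a root, so (k+4) divides it; the quotient is 5k^4+17k^3+250k^2-194k-432.
Then k = 8/5 is a root, giving the factor (5k-8) and quotient k^3+5k^2+58k+54.
Next, k = -1 is a root, so (k+1) divides it; the quotient is k^2+4k+54.
The quadratic k^2+4k+54 has discriminant -200 < 0 and is irreducible over ℤ.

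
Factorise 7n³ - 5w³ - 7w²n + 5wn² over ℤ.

-(w - n)(5w + 7n)(w + n)

Group: w(-5w² - 12wn - 7n²) - n(-5w² - 12wn - 7n²); both groups contain (-5w² - 12wn - 7n²), so (w - n) is a factor with cofactor -5w² - 12wn - 7n².
The cofactor groups again: -5w² - 12wn - 7n² = -w(5w + 7n) - n(5w + 7n); both groups contain (5w + 7n), giving -(w + n)(5w + 7n).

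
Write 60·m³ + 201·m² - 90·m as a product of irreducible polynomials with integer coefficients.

Pull out the common factor 3·m, then factor the remaining trinomial.

3·m·(4·m + 15)·(5·m - 2)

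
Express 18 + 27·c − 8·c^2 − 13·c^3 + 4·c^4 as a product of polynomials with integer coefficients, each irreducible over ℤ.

Testing divisors of the constant over divisors of the leading coefficient, c = 2 is a root, giving the factor (c − 2) and quotient 4·c^3 − 5·c^2 − 18·c − 9.
Then c = −3/4 is a root, giving the factor (4·c + 3) and quotient c^2 − 2·c − 3.
The remaining quadratic factors as (c − 3)(c + 1).

(4·c + 3)·(c + 1)·(c − 2)·(c − 3)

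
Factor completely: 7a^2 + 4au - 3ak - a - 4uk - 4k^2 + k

Group: 7a(a - k) + (4u + 4k - 1)(a - k); both groups contain (a - k).

(7a + 4u + 4k - 1)(a - k)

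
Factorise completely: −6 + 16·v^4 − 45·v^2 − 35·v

(4·v + 1)·(4·v + 3)·(v + 1)·(v − 2)

Testing divisors of the constant over divisors of the leading coefficient, v = −3/4 is a root, so (4·v + 3) is a factor; dividing leaves 4·v^3 − 3·v^2 − 9·v − 2.
Then v = −1/4 is a root, giving the factor (4·v + 1) and quotient v^2 − v − 2.
The remaining quadratic factors as (v − 2)(v + 1).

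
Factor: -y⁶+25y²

-y²(y²+5)(y²-5)

Factor out y² first: what remains is -y⁴+25.
Recognize a difference of squares with the parts 5 and y².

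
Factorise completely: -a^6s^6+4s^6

Pull out the common factor s^6, leaving -a^6+4.
Recognize a difference of squares with the parts 2 and a^3.

-s^6(a^3+2)(a^3-2)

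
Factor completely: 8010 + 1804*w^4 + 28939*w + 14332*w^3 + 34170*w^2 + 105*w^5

Among the possible rational roots, w = −2/3 is a root, so (3*w + 2) divides it; the quotient is 35*w^4 + 578*w^3 + 4392*w^2 + 8462*w + 4005.
Then w = −5/7 is a root, so (7*w + 5) is a factor; dividing leaves 5*w^3 + 79*w^2 + 571*w + 801.
Then w = −9/5 is a root, so (5*w + 9) divides it; the quotient is w^2 + 14*w + 89.
The quadratic w^2 + 14*w + 89 has discriminant −160 < 0 and is irreducible over ℤ.

(3*w + 2)*(5*w + 9)*(7*w + 5)*(w^2 + 14*w + 89)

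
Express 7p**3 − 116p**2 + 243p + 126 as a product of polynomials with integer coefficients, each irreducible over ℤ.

(7p + 3)(p − 14)(p − 3)

Testing divisors of the constant over divisors of the leading coefficient, p = −3/7 is a root, so (7p + 3) is a factor; dividing leaves p**2 − 17p + 42.
The remaining quadratic factors as (p − 3)(p − 14).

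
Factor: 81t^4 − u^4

(3t + u)(3t − u)(9t^2 + u^2)

(3t)⁴ − (u)⁴ = ((3t)² − (u)²)((3t)² + (u)²); the first factor splits again, the second (9t^2 + u^2) is irreducible.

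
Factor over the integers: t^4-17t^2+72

Substitute u = t^2 to get a quadratic in u, then factor.
t^2-8 is irreducible over ℤ (8 is not a perfect square).
t^2-9 is a difference of squares.

(t+3)(t-3)(t^2-8)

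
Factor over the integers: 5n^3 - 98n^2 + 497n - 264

(5n - 3)(n - 11)(n - 8)

Trying the rational-root candidates, n = 11 is a root, giving the factor (n - 11) and quotient 5n^2 - 43n + 24.
The remaining quadratic factors as (5n - 3)(n - 8).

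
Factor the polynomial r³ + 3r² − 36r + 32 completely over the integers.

(r + 8)(r − 1)(r − 4)

Trying the rational-root candidates, r = −8 is a root, so (r + 8) is a factor; dividing leaves r² − 5r + 4.
The remaining quadratic factors as (r − 4)(r − 1).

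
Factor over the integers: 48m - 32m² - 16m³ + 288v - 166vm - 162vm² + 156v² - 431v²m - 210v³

Group: 5v(-42v² - 19vm - 36v - 2m² - 6m) + (8m - 8)(-42v² - 19vm - 36v - 2m² - 6m); both groups contain (-42v² - 19vm - 36v - 2m² - 6m), so (5v + 8m - 8) is a factor with cofactor -42v² - 19vm - 36v - 2m² - 6m.
The cofactor groups again: -42v² - 19vm - 36v - 2m² - 6m = -6v(7v + 2m + 6) - m(7v + 2m + 6); both groups contain (7v + 2m + 6), giving -(6v + m)(7v + 2m + 6).

-(7v + 2m + 6)(5v + 8m - 8)(6v + m)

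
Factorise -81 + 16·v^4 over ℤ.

(2·v)⁴ − (3)⁴ = ((2·v)² − (3)²)((2·v)² + (3)²); the first factor splits again, the second (4·v^2 + 9) is irreducible.

(2·v + 3)·(2·v - 3)·(4·v^2 + 9)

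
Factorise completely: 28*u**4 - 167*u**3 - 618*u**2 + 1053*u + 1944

(4*u - 9)*(7*u + 9)*(u + 3)*(u - 8)

Among the possible rational roots, u = 9/4 is a root, so (4*u - 9) divides it; the quotient is 7*u**3 - 26*u**2 - 213*u - 216.
Continuing, u = 8 is a root, giving the factor (u - 8) and quotient 7*u**2 + 30*u + 27.
The remaining quadratic factors as (u + 3)(7*u + 9).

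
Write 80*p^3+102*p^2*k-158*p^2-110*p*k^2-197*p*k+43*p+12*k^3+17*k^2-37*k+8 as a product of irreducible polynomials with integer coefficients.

(5*p-3*k-8)*(8*p-k+1)*(2*p+4*k-1)

Group: 8*p*(10*p^2+14*p*k-21*p-12*k^2-29*k+8) + (-k+1)*(10*p^2+14*p*k-21*p-12*k^2-29*k+8); both groups contain (10*p^2+14*p*k-21*p-12*k^2-29*k+8), so (8*p-k+1) is a factor with cofactor 10*p^2+14*p*k-21*p-12*k^2-29*k+8.
The cofactor groups again: 10*p^2+14*p*k-21*p-12*k^2-29*k+8 = 2*p*(5*p-3*k-8) + (4*k-1)*(5*p-3*k-8); both groups contain (5*p-3*k-8), giving (2*p+4*k-1)*(5*p-3*k-8).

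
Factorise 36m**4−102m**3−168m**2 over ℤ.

Pull out the common factor 6m**2, then factor the remaining trinomial.

6m**2(6m+7)(m−4)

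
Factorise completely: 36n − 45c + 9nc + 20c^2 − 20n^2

Group: −5n(4n − 5c) + (−4c + 9)(4n − 5c); both groups contain (4n − 5c).

−(4n − 5c)(5n + 4c − 9)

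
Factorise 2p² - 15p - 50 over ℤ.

(2p + 5)(p - 10)

Need a pair with product 2·(-50) = -100 and sum -15: that's -20 and 5.
Split the middle term: 2p² - 20p + 5p - 50 = 2p(p - 10) + 5(p - 10).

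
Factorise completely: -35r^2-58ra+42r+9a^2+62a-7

-(7r-a-7)(5r+9a-1)

Group: -7r(5r+9a-1) + (a+7)(5r+9a-1); both groups contain (5r+9a-1).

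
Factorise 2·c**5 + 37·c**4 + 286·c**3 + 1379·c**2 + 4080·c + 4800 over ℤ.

(2·c + 5)·(c + 5)·(c + 8)·(c**2 + 3·c + 24)

Among the possible rational roots, c = -8 is a root, giving the factor (c + 8) and quotient 2·c**4 + 21·c**3 + 118·c**2 + 435·c + 600.
Then c = -5 is a root, giving the factor (c + 5) and quotient 2·c**3 + 11·c**2 + 63·c + 120.
Continuing, c = -5/2 is a root, so (2·c + 5) is a factor; dividing leaves c**2 + 3·c + 24.
The quadratic c**2 + 3·c + 24 has discriminant -87 < 0 and is irreducible over ℤ.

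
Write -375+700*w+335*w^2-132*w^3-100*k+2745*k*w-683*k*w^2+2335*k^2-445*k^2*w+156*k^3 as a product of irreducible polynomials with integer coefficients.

Group: 13*k*(12*k^2-37*k*w+175*k-44*w^2+185*w-75) + (3*w+5)*(12*k^2-37*k*w+175*k-44*w^2+185*w-75); both groups contain (12*k^2-37*k*w+175*k-44*w^2+185*w-75), so (13*k+3*w+5) is a factor with cofactor 12*k^2-37*k*w+175*k-44*w^2+185*w-75.
The cofactor groups again: 12*k^2-37*k*w+175*k-44*w^2+185*w-75 = k*(12*k+11*w-5) + (-4*w+15)*(12*k+11*w-5); both groups contain (12*k+11*w-5), giving (k-4*w+15)*(12*k+11*w-5).

(12*k+11*w-5)*(13*k+3*w+5)*(k-4*w+15)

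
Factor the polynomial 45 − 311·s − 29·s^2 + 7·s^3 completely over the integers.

By the rational root theorem, s = 9 is a root, so (s − 9) is a factor; dividing leaves 7·s^2 + 34·s − 5.
The remaining quadratic factors as (7·s − 1)(s + 5).

(7·s − 1)·(s + 5)·(s − 9)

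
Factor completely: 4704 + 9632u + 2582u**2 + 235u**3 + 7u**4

(7u + 4)(u + 12)(u + 14)(u + 7)

Trying the rational-root candidates, u = −7 is a root, giving the factor (u + 7) and quotient 7u**3 + 186u**2 + 1280u + 672.
Next, u = −12 is a root, so (u + 12) is a factor; dividing leaves 7u**2 + 102u + 56.
The remaining quadratic factors as (u + 14)(7u + 4).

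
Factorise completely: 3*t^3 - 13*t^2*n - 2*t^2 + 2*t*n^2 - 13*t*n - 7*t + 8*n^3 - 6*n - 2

Group: t*(3*t^2 - t*n + 4*t - 2*n^2 + n + 1) + (-4*n - 2)*(3*t^2 - t*n + 4*t - 2*n^2 + n + 1); both groups contain (3*t^2 - t*n + 4*t - 2*n^2 + n + 1), so (t - 4*n - 2) is a factor with cofactor 3*t^2 - t*n + 4*t - 2*n^2 + n + 1.
The cofactor groups again: 3*t^2 - t*n + 4*t - 2*n^2 + n + 1 = 3*t*(t - n + 1) + (2*n + 1)*(t - n + 1); both groups contain (t - n + 1), giving (3*t + 2*n + 1)*(t - n + 1).

(t - 4*n - 2)*(t - n + 1)*(3*t + 2*n + 1)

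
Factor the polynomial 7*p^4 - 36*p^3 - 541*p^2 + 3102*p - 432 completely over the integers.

By the rational root theorem, p = 6 is a root, so (p - 6) is a factor; dividing leaves 7*p^3 + 6*p^2 - 505*p + 72.
Then p = 8 is a root, giving the factor (p - 8) and quotient 7*p^2 + 62*p - 9.
The remaining quadratic factors as (p + 9)(7*p - 1).

(7*p - 1)*(p + 9)*(p - 6)*(p - 8)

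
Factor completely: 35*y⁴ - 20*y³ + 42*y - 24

(7*y - 4)*(5*y³ + 6)

Group as (35*y⁴ + 42*y) + (-20*y³ - 24) = 7*y*(5*y³ + 6) - 4*(5*y³ + 6).
Both groups share the factor (5*y³ + 6).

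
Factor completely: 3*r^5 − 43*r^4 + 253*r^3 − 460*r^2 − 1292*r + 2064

(3*r − 4)*(r + 2)*(r − 6)*(r^2 − 9*r + 43)

Trying the rational-root candidates, r = 4/3 is a root, giving the factor (3*r − 4) and quotient r^4 − 13*r^3 + 67*r^2 − 64*r − 516.
Continuing, r = −2 is a root, so (r + 2) is a factor; dividing leaves r^3 − 15*r^2 + 97*r − 258.
Then r = 6 is a root, giving the factor (r − 6) and quotient r^2 − 9*r + 43.
The quadratic r^2 − 9*r + 43 has discriminant −91 < 0 and is irreducible over ℤ.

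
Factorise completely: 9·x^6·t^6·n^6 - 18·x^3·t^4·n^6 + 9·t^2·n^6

Factor out 9·t^2·n^6 first: what remains is x^6·t^4 - 2·x^3·t^2 + 1.
Recognize a perfect-square trinomial with the parts 1 and x^3·t^2.

9·n^6·t^2·(x^3·t^2 - 1)^2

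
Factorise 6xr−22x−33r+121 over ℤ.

(2x−11)(3r−11)

Group as (6xr−22x) + (−33r+121) = 2x(3r−11) − 11(3r−11).
Both groups share the factor (3r−11).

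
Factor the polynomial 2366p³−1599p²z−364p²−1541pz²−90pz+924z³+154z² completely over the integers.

Group: 13p(182p²+45pz−77z²) + (−12z−2)(182p²+45pz−77z²); both groups contain (182p²+45pz−77z²), so (13p−12z−2) is a factor with cofactor 182p²+45pz−77z².
The cofactor groups again: 182p²+45pz−77z² = 13p(14p+11z) − 7z(14p+11z); both groups contain (14p+11z), giving (13p−7z)(14p+11z).

(13p−12z−2)(13p−7z)(14p+11z)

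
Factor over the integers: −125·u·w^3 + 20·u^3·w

5·u·w·(2·u + 5·w)·(2·u − 5·w)

Factor out 5·u·w, leaving 4·u^2 − 25·w^2, which is a difference of two squares.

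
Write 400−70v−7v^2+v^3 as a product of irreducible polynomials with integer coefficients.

Among the possible rational roots, v = −8 is a root, so (v+8) is a factor; dividing leaves v^2−15v+50.
The remaining quadratic factors as (v−5)(v−10).

(v+8)(v−10)(v−5)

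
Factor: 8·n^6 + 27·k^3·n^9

n^6·(3·k·n + 2)·(9·k^2·n^2 - 6·k·n + 4)

Pull out the common factor n^6, leaving 27·k^3·n^3 + 8.
Recognize a sum of cubes with the parts 3·k·n and 2.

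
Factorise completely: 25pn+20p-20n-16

(5n+4)(5p-4)

Group as (25pn+20p) + (-20n-16) = 5p(5n+4) - 4(5n+4).
Both groups share the factor (5n+4).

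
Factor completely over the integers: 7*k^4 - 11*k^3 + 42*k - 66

Group as (7*k^4 + 42*k) + (-11*k^3 - 66) = 7*k*(k^3 + 6) - 11*(k^3 + 6).
Both groups share the factor (k^3 + 6).

(7*k - 11)*(k^3 + 6)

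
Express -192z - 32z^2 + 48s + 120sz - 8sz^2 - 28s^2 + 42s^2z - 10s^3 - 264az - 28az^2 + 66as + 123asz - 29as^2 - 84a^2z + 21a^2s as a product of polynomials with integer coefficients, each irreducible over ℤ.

(3a - 5s + z + 6)(7a + 2s + 8)(s - 4z)

Group: s(21a^2 - 29as + 7az + 66a - 10s^2 + 2sz - 28s + 8z + 48) - 4z(21a^2 - 29as + 7az + 66a - 10s^2 + 2sz - 28s + 8z + 48); both groups contain (21a^2 - 29as + 7az + 66a - 10s^2 + 2sz - 28s + 8z + 48), so (s - 4z) is a factor with cofactor 21a^2 - 29as + 7az + 66a - 10s^2 + 2sz - 28s + 8z + 48.
The cofactor groups again: 21a^2 - 29as + 7az + 66a - 10s^2 + 2sz - 28s + 8z + 48 = 3a(7a + 2s + 8) + (-5s + z + 6)(7a + 2s + 8); both groups contain (7a + 2s + 8), giving (3a - 5s + z + 6)(7a + 2s + 8).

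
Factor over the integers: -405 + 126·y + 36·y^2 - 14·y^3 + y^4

(y + 3)·(y - 3)·(y - 5)·(y - 9)

Trying the rational-root candidates, y = 3 is a root, so (y - 3) is a factor; dividing leaves y^3 - 11·y^2 + 3·y + 135.
Then y = -3 is a root, giving the factor (y + 3) and quotient y^2 - 14·y + 45.
The remaining quadratic factors as (y - 9)(y - 5).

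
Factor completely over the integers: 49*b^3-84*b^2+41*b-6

(7*b-2)*(7*b-3)*(b-1)

Testing divisors of the constant over divisors of the leading coefficient, b = 3/7 is a root, so (7*b-3) is a factor; dividing leaves 7*b^2-9*b+2.
The remaining quadratic factors as (b-1)(7*b-2).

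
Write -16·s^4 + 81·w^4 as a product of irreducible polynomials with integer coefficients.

Difference of squares twice: with A = 3·w and B = 2·s, A⁴ − B⁴ = (A² − B²)(A² + B²), and A² − B² factors again.

(3·w - 2·s)·(3·w + 2·s)·(9·w^2 + 4·s^2)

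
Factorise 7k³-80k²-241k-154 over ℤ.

Testing divisors of the constant over divisors of the leading coefficient, k = -11/7 is a root, so (7k+11) divides it; the quotient is k²-13k-14.
The remaining quadratic factors as (k+1)(k-14).

(7k+11)(k+1)(k-14)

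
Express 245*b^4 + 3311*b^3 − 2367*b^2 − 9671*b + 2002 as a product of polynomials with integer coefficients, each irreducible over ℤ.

Testing divisors of the constant over divisors of the leading coefficient, b = −14 is a root, so (b + 14) is a factor; dividing leaves 245*b^3 − 119*b^2 − 701*b + 143.
Then b = 1/5 is a root, so (5*b − 1) is a factor; dividing leaves 49*b^2 − 14*b − 143.
The remaining quadratic factors as (7*b − 13)(7*b + 11).

(5*b − 1)*(7*b + 11)*(7*b − 13)*(b + 14)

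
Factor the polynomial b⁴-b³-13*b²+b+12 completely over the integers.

(b+1)*(b+3)*(b-1)*(b-4)

By the rational root theorem, b = 1 is a root, giving the factor (b-1) and quotient b³-13*b-12.
Next, b = -1 is a root, so (b+1) is a factor; dividing leaves b²-b-12.
The remaining quadratic factors as (b+3)(b-4).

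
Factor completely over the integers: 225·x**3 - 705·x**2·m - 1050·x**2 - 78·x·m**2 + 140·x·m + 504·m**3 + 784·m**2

Group: 5·x·(45·x**2 - 177·x·m - 210·x + 126·m**2 + 196·m) + 4·m·(45·x**2 - 177·x·m - 210·x + 126·m**2 + 196·m); both groups contain (45·x**2 - 177·x·m - 210·x + 126·m**2 + 196·m), so (5·x + 4·m) is a factor with cofactor 45·x**2 - 177·x·m - 210·x + 126·m**2 + 196·m.
The cofactor groups again: 45·x**2 - 177·x·m - 210·x + 126·m**2 + 196·m = 15·x·(3·x - 9·m - 14) - 14·m·(3·x - 9·m - 14); both groups contain (3·x - 9·m - 14), giving (15·x - 14·m)·(3·x - 9·m - 14).

(15·x - 14·m)·(3·x - 9·m - 14)·(5·x + 4·m)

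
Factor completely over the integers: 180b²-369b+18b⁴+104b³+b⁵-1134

(b+3)(b+9)(b-2)(b²+8b+21)

Testing divisors of the constant over divisors of the leading coefficient, b = -9 is a root, giving the factor (b+9) and quotient b⁴+9b³+23b²-27b-126.
Next, b = 2 is a root, so (b-2) is a factor; dividing leaves b³+11b²+45b+63.
Continuing, b = -3 is a root, so (b+3) divides it; the quotient is b²+8b+21.
The quadratic b²+8b+21 has discriminant -20 < 0 and is irreducible over ℤ.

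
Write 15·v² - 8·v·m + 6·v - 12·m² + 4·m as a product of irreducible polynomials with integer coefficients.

Group: 3·v·(5·v - 6·m + 2) + 2·m·(5·v - 6·m + 2); both groups contain (5·v - 6·m + 2).

(5·v - 6·m + 2)·(3·v + 2·m)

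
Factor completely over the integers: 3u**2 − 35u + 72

(3u − 8)(u − 9)

Need a pair with product 3·72 = 216 and sum −35: that's −8 and −27.
Split the middle term: 3u**2 − 8u − 27u + 72 = u(3u − 8) − 9(3u − 8).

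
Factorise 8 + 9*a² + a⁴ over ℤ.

(a² + 1)*(a² + 8)

Substitute u = a² to get a quadratic in u, then factor.
a² + 1 is irreducible over ℤ (sum of squares).
a² + 8 is irreducible over ℤ (always positive, so no real roots).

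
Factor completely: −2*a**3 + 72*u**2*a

2*a*(6*u − a)*(6*u + a)

Every term has a factor of 2*a. Then 36*u**2 − a**2 = (6*u)² − (a)².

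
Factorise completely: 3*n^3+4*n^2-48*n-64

Among the possible rational roots, n = -4 is a root, so (n+4) is a factor; dividing leaves 3*n^2-8*n-16.
The remaining quadratic factors as (n-4)(3*n+4).

(3*n+4)*(n+4)*(n-4)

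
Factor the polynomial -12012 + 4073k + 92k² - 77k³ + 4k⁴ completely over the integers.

(4k - 13)(k + 7)(k - 11)(k - 12)

By the rational root theorem, k = 11 is a root, giving the factor (k - 11) and quotient 4k³ - 33k² - 271k + 1092.
Then k = -7 is a root, so (k + 7) divides it; the quotient is 4k² - 61k + 156.
The remaining quadratic factors as (k - 12)(4k - 13).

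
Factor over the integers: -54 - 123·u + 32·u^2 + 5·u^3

(5·u + 2)·(u + 9)·(u - 3)

By the rational root theorem, u = 3 is a root, so (u - 3) divides it; the quotient is 5·u^2 + 47·u + 18.
The remaining quadratic factors as (5·u + 2)(u + 9).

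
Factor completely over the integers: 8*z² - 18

Every term has a factor of 2. Then 4*z² - 9 = (2*z)² − (3)².

2*(2*z + 3)*(2*z - 3)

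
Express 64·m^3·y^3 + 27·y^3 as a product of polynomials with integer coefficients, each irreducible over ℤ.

Factor out y^3 first: what remains is 64·m^3 + 27.
Recognize a sum of cubes with the parts 4·m and 3.

y^3·(4·m + 3)·(16·m^2 − 12·m + 9)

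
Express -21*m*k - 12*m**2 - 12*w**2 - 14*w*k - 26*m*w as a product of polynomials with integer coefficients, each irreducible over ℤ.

-(3*m + 2*w)*(4*m + 6*w + 7*k)

Group: -3*m*(4*m + 6*w + 7*k) - 2*w*(4*m + 6*w + 7*k); both groups contain (4*m + 6*w + 7*k).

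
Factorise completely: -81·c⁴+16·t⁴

(2·t-3·c)·(2·t+3·c)·(4·t²+9·c²)

Difference of squares twice: with A = 2·t and B = 3·c, A⁴ − B⁴ = (A² − B²)(A² + B²), and A² − B² factors again.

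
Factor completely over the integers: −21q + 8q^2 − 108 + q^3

(q + 3)(q + 9)(q − 4)

Testing divisors of the constant over divisors of the leading coefficient, q = −3 is a root, so (q + 3) is a factor; dividing leaves q^2 + 5q − 36.
The remaining quadratic factors as (q + 9)(q − 4).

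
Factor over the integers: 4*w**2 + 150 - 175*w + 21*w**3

Trying the rational-root candidates, w = 1 is a root, so (w - 1) divides it; the quotient is 21*w**2 + 25*w - 150.
The remaining quadratic factors as (7*w - 15)(3*w + 10).

(3*w + 10)*(7*w - 15)*(w - 1)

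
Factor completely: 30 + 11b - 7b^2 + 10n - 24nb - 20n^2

Group: -10n(2n + b - 3) + (-7b - 10)(2n + b - 3); both groups contain (2n + b - 3).

-(10n + 7b + 10)(2n + b - 3)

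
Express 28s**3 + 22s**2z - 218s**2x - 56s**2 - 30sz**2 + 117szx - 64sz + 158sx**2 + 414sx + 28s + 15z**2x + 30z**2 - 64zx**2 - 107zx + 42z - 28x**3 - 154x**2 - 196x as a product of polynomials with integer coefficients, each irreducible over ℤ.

Group: 2s(14s**2 - 10sz - 11sx - 28s + 5zx + 10z + 2x**2 + 11x + 14) + (3z - 14x)(14s**2 - 10sz - 11sx - 28s + 5zx + 10z + 2x**2 + 11x + 14); both groups contain (14s**2 - 10sz - 11sx - 28s + 5zx + 10z + 2x**2 + 11x + 14), so (2s + 3z - 14x) is a factor with cofactor 14s**2 - 10sz - 11sx - 28s + 5zx + 10z + 2x**2 + 11x + 14.
The cofactor groups again: 14s**2 - 10sz - 11sx - 28s + 5zx + 10z + 2x**2 + 11x + 14 = 2s(7s - 5z - 2x - 7) + (-x - 2)(7s - 5z - 2x - 7); both groups contain (7s - 5z - 2x - 7), giving (2s - x - 2)(7s - 5z - 2x - 7).

(2s + 3z - 14x)(2s - x - 2)(7s - 5z - 2x - 7)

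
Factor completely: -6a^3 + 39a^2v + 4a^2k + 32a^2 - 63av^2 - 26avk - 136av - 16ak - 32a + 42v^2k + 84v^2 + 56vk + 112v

Group: a(-6a^2 + 21av + 4ak + 8a - 14vk - 28v) + (-3v - 4)(-6a^2 + 21av + 4ak + 8a - 14vk - 28v); both groups contain (-6a^2 + 21av + 4ak + 8a - 14vk - 28v), so (a - 3v - 4) is a factor with cofactor -6a^2 + 21av + 4ak + 8a - 14vk - 28v.
The cofactor groups again: -6a^2 + 21av + 4ak + 8a - 14vk - 28v = -2a(3a - 2k - 4) + 7v(3a - 2k - 4); both groups contain (3a - 2k - 4), giving -(2a - 7v)(3a - 2k - 4).

-(2a - 7v)(3a - 2k - 4)(a - 3v - 4)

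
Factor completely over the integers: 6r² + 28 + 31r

Need a pair with product 6·28 = 168 and sum 31: that's 24 and 7.
Split the middle term: 6r² + 24r + 7r + 28 = 6r(r + 4) + 7(r + 4).

(6r + 7)(r + 4)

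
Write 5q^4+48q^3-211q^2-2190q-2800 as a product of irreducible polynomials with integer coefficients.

(5q+8)(q+10)(q+5)(q-7)

By the rational root theorem, q = -5 is a root, so (q+5) is a factor; dividing leaves 5q^3+23q^2-326q-560.
Then q = -8/5 is a root, so (5q+8) divides it; the quotient is q^2+3q-70.
The remaining quadratic factors as (q+10)(q-7).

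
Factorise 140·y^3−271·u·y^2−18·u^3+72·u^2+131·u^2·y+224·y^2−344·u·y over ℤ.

−(2·u−5·y−8)·(9·u−7·y)·(u−4·y)

Group: 2·u·(−9·u^2+43·u·y−28·y^2) + (−5·y−8)·(−9·u^2+43·u·y−28·y^2); both groups contain (−9·u^2+43·u·y−28·y^2), so (2·u−5·y−8) is a factor with cofactor −9·u^2+43·u·y−28·y^2.
The cofactor groups again: −9·u^2+43·u·y−28·y^2 = −u·(9·u−7·y) + 4·y·(9·u−7·y); both groups contain (9·u−7·y), giving −(u−4·y)·(9·u−7·y).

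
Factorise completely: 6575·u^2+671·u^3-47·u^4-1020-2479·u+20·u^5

Trying the rational-root candidates, u = 3/5 is a root, giving the factor (5·u-3) and quotient 4·u^4-7·u^3+130·u^2+1393·u+340.
Next, u = -1/4 is a root, giving the factor (4·u+1) and quotient u^3-2·u^2+33·u+340.
Then u = -5 is a root, giving the factor (u+5) and quotient u^2-7·u+68.
The quadratic u^2-7·u+68 has discriminant -223 < 0 and is irreducible over ℤ.

(4·u+1)·(5·u-3)·(u+5)·(u^2-7·u+68)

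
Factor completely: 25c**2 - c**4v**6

-c**2(cv**3 + 5)(cv**3 - 5)

Every term has a factor of c**2; factoring it out leaves -c**2v**6 + 25.
Recognize a difference of squares with the parts 5 and cv**3.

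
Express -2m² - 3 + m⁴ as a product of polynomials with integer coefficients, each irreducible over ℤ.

Substitute u = m² to get a quadratic in u, then factor.
m² + 1 is irreducible over ℤ (sum of squares).
m² - 3 is irreducible over ℤ (3 is not a perfect square).

(m² + 1)(m² - 3)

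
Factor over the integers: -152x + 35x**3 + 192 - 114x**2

(5x + 8)(7x - 6)(x - 4)

Trying the rational-root candidates, x = -8/5 is a root, so (5x + 8) divides it; the quotient is 7x**2 - 34x + 24.
The remaining quadratic factors as (7x - 6)(x - 4).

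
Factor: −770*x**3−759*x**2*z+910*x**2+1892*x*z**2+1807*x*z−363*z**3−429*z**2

−(11*x−11*z−13)*(14*x−3*z)*(5*x+11*z)

Group: 11*x*(−70*x**2−139*x*z+33*z**2) + (−11*z−13)*(−70*x**2−139*x*z+33*z**2); both groups contain (−70*x**2−139*x*z+33*z**2), so (11*x−11*z−13) is a factor with cofactor −70*x**2−139*x*z+33*z**2.
The cofactor groups again: −70*x**2−139*x*z+33*z**2 = −5*x*(14*x−3*z) − 11*z*(14*x−3*z); both groups contain (14*x−3*z), giving −(5*x+11*z)*(14*x−3*z).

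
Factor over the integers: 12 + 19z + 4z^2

(4z + 3)(z + 4)

Need a pair with product 4·12 = 48 and sum 19: that's 3 and 16.
Split the middle term: 4z^2 + 3z + 16z + 12 = z(4z + 3) + 4(4z + 3).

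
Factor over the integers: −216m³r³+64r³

−8r³(3m−2)(9m²+6m+4)

Pull out the common factor 8r³, leaving −27m³+8.
Recognize a difference of cubes with the parts 2 and 3m.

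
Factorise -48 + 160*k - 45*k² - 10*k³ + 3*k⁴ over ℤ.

Among the possible rational roots, k = 1/3 is a root, giving the factor (3*k - 1) and quotient k³ - 3*k² - 16*k + 48.
Next, k = 4 is a root, so (k - 4) divides it; the quotient is k² + k - 12.
The remaining quadratic factors as (k - 3)(k + 4).

(3*k - 1)*(k + 4)*(k - 3)*(k - 4)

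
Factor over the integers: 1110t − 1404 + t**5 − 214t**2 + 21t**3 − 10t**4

Testing divisors of the constant over divisors of the leading coefficient, t = 9 is a root, so (t − 9) is a factor; dividing leaves t**4 − t**3 + 12t**2 − 106t + 156.
Then t = 3 is a root, so (t − 3) is a factor; dividing leaves t**3 + 2t**2 + 18t − 52.
Continuing, t = 2 is a root, giving the factor (t − 2) and quotient t**2 + 4t + 26.
The quadratic t**2 + 4t + 26 has discriminant −88 < 0 and is irreducible over ℤ.

(t − 2)(t − 3)(t − 9)(t**2 + 4t + 26)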